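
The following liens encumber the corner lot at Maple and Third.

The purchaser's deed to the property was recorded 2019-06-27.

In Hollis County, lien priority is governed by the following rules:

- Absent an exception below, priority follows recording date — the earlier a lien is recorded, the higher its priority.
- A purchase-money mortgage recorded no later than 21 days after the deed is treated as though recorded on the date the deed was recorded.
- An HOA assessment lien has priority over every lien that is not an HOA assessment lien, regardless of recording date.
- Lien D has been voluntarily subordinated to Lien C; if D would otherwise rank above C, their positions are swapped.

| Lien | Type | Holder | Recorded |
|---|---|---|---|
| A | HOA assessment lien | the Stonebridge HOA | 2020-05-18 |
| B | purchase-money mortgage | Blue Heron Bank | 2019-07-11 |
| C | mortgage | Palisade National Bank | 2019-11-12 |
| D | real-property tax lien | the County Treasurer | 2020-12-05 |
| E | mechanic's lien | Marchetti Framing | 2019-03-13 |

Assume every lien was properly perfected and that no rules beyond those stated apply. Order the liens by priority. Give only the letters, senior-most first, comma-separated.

First, effective dates: B relates back to the deed date 2019-06-27.
A is an HOA assessment lien and takes priority over every other lien.
Among the remaining liens, by effective date: E (2019-03-13), B (2019-06-27), C (2019-11-12), D (2020-12-05).
Since D is not senior to C, the subordination leaves the order unchanged.

A, E, B, C, D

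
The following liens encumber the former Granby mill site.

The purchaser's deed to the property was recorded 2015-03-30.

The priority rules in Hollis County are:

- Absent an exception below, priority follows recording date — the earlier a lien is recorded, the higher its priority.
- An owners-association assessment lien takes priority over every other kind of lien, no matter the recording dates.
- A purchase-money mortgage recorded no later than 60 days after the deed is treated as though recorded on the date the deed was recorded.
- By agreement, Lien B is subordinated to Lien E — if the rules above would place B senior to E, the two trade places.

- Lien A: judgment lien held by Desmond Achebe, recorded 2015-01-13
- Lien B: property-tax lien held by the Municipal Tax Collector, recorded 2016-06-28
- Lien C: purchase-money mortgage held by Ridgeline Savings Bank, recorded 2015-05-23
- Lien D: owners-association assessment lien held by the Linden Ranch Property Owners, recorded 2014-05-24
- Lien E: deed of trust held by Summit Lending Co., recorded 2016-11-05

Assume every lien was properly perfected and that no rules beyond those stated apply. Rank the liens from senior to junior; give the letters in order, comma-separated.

D, A, C, E, B

Effective dates: C was recorded within the 60-day window, so its effective date is the deed date 2015-03-30.
D, as an owners-association assessment lien, has superpriority and ranks first.
Ordering the rest by effective date: A (2015-01-13), C (2015-03-30), B (2016-06-28), E (2016-11-05).
Because B would otherwise rank above E, the subordination swaps them.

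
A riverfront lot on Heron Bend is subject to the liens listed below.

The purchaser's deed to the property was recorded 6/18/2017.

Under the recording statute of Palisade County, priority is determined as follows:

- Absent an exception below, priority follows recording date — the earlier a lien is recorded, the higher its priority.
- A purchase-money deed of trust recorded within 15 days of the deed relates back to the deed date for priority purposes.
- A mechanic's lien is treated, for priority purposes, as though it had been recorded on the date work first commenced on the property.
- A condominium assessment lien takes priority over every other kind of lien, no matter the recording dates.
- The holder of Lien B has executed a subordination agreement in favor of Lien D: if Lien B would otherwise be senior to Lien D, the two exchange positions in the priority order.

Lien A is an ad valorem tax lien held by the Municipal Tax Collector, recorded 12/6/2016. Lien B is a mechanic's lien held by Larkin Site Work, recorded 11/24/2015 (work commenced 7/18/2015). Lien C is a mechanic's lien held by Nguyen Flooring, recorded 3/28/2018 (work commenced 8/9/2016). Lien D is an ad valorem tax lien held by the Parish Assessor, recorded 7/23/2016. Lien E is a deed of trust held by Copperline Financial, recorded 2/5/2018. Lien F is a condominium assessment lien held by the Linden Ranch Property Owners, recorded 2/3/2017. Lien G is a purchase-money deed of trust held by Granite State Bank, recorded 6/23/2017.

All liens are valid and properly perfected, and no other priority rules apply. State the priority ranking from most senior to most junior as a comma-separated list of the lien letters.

F, D, B, C, A, G, E

Adjusting effective dates: B relates back to 7/18/2015 (work commenced); C is treated as recorded 8/9/2016, the work-commencement date; G relates back to the deed date 6/18/2017.
F is a condominium assessment lien and takes priority over every other lien.
Remaining liens by effective date: B (7/18/2015), D (7/23/2016), C (8/9/2016), A (12/6/2016), G (6/18/2017), E (2/5/2018).
B is senior to D before the subordination, so the two trade places.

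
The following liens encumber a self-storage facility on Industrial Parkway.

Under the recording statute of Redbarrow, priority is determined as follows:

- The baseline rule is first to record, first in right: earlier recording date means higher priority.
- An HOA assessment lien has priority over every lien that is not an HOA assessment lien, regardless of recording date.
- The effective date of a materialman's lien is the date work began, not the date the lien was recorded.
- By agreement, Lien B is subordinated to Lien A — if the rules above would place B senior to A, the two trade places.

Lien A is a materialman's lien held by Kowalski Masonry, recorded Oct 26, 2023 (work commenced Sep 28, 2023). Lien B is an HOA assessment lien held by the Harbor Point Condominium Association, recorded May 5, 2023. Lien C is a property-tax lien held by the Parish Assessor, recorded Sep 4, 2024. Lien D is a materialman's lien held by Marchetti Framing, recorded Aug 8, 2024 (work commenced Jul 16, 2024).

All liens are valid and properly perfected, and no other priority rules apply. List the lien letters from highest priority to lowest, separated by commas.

Effective dates: A relates back to Sep 28, 2023 (work commenced); D relates back to Jul 16, 2024 (work commenced).
B is an HOA assessment lien and takes priority over every other lien.
Ordering the rest by effective date: A (Sep 28, 2023), D (Jul 16, 2024), C (Sep 4, 2024).
B is senior to A before the subordination, so the two trade places.

A, B, D, C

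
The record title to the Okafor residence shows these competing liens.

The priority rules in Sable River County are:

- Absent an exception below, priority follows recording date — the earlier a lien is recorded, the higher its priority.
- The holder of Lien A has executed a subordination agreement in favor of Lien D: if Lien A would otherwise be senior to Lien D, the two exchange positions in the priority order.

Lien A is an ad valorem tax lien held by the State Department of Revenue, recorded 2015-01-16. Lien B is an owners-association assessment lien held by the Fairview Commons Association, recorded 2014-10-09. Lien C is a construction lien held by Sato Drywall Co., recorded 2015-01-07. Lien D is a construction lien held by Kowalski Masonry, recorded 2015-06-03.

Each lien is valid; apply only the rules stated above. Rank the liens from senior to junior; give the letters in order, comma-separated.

By effective date: B (2014-10-09), C (2015-01-07), A (2015-01-16), D (2015-06-03).
Because A would otherwise rank above D, the subordination swaps them.

B, C, D, A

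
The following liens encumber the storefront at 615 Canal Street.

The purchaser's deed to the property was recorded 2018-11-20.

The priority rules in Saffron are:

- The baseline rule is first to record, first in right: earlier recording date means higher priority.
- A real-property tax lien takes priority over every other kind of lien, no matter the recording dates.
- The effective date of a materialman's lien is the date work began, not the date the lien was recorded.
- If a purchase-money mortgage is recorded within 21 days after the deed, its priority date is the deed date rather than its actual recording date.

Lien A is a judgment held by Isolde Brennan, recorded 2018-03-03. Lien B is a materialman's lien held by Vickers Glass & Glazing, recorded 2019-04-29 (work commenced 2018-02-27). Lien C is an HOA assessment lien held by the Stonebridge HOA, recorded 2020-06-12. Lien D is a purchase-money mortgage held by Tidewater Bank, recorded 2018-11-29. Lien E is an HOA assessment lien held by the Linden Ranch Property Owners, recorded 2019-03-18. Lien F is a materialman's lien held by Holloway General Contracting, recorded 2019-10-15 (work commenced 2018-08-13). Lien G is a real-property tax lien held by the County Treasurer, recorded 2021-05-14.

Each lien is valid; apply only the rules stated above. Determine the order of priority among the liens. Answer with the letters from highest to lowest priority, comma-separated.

Effective dates after the stated exceptions: B is treated as recorded 2018-02-27, the work-commencement date; D was recorded within the 21-day window, so its effective date is the deed date 2018-11-20; F relates back to 2018-08-13 (work commenced).
G, as a real-property tax lien, has superpriority and ranks first.
Remaining liens by effective date: B (2018-02-27), A (2018-03-03), F (2018-08-13), D (2018-11-20), E (2019-03-18), C (2020-06-12).

G, B, A, F, D, E, C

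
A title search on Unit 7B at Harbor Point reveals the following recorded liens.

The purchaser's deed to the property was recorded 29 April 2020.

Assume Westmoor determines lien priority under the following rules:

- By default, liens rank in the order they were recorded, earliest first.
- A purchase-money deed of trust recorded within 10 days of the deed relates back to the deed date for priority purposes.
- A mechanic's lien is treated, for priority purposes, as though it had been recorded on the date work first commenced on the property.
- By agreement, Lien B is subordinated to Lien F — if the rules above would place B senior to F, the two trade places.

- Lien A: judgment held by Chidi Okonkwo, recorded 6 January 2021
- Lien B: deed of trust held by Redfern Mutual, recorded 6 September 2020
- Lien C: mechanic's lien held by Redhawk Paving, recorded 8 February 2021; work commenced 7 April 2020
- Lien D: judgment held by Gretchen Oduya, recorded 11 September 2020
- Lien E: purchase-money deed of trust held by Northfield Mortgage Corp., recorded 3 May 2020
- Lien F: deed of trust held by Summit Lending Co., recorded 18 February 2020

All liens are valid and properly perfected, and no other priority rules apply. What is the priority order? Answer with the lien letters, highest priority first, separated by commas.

First, effective dates: C is treated as recorded 7 April 2020, the work-commencement date; E's effective date is the deed date, 29 April 2020.
Sorted by effective date: F (18 February 2020), C (7 April 2020), E (29 April 2020), B (6 September 2020), D (11 September 2020), A (6 January 2021).
B is already junior to F, so the subordination agreement changes nothing.

F, C, E, B, D, A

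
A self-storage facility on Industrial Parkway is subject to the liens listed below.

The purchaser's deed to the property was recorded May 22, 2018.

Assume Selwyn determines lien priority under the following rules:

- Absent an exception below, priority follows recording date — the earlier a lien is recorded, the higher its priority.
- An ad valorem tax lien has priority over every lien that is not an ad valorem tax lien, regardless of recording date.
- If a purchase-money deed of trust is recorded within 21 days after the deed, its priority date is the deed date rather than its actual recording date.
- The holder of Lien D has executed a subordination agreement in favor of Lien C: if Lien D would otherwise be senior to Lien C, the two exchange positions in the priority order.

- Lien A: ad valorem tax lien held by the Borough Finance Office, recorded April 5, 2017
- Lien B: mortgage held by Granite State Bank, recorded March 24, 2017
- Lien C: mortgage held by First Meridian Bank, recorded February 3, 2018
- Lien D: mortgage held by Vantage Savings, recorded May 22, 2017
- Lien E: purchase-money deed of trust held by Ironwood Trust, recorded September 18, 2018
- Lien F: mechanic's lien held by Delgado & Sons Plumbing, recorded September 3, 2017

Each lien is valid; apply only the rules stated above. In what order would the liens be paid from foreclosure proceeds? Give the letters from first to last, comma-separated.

A, B, C, F, D, E

First, effective dates: E was recorded 119 days after the deed, outside the 21-day window, so it keeps its recording date.
A is an ad valorem tax lien, so it outranks all other liens regardless of date.
Among the remaining liens, by effective date: B (March 24, 2017), D (May 22, 2017), F (September 3, 2017), C (February 3, 2018), E (September 18, 2018).
D would otherwise be senior to C, so under the subordination agreement D and C exchange positions.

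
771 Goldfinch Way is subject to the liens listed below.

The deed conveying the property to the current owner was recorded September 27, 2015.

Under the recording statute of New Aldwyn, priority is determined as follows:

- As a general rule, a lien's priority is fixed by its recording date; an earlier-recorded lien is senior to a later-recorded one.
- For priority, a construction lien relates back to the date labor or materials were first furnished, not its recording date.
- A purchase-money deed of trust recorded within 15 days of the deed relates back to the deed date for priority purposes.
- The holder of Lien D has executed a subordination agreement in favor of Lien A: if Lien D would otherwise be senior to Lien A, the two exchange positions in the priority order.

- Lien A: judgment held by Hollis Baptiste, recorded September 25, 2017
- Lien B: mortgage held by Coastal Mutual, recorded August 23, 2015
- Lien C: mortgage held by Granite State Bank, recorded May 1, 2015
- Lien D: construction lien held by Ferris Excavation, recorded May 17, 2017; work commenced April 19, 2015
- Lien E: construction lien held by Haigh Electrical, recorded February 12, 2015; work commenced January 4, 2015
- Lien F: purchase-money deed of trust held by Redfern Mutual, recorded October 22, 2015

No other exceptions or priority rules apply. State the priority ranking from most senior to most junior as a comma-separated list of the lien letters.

Effective dates: D relates back to April 19, 2015 (work commenced); E's effective date is January 4, 2015, when work began; F was recorded 25 days after the deed — beyond 15 days — so no relation-back applies.
Sorted by effective date: E (January 4, 2015), D (April 19, 2015), C (May 1, 2015), B (August 23, 2015), F (October 22, 2015), A (September 25, 2017).
D is senior to A before the subordination, so the two trade places.

E, A, C, B, F, D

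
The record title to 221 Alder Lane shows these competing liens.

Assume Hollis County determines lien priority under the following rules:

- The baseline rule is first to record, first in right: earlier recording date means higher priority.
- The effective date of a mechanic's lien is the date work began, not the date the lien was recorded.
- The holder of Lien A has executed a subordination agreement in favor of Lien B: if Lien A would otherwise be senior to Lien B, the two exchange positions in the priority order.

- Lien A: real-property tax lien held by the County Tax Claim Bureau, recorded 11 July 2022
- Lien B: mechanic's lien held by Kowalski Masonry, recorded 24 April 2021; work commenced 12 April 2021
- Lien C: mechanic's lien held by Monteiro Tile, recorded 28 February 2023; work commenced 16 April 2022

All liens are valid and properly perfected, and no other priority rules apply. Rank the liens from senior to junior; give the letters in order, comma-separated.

B, C, A

Effective dates: B relates back to 12 April 2021 (work commenced); C relates back to 16 April 2022 (work commenced).
By effective date, earliest first: B (12 April 2021), C (16 April 2022), A (11 July 2022).
A already ranks below B; the subordination has no effect.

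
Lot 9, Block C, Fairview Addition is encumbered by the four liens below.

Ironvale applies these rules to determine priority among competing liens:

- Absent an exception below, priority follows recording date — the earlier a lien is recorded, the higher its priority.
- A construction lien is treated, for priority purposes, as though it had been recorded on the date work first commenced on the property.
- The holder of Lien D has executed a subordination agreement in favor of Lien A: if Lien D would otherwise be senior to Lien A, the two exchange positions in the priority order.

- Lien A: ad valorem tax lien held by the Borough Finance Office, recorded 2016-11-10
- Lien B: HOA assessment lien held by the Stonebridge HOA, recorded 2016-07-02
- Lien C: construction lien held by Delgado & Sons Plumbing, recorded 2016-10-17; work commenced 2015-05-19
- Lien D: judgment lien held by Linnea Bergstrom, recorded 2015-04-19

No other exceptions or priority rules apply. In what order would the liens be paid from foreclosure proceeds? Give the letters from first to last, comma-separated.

A, C, B, D

First, effective dates: C is treated as recorded 2015-05-19, the work-commencement date.
By effective date, earliest first: D (2015-04-19), C (2015-05-19), B (2016-07-02), A (2016-11-10).
Because D would otherwise rank above A, the subordination swaps them.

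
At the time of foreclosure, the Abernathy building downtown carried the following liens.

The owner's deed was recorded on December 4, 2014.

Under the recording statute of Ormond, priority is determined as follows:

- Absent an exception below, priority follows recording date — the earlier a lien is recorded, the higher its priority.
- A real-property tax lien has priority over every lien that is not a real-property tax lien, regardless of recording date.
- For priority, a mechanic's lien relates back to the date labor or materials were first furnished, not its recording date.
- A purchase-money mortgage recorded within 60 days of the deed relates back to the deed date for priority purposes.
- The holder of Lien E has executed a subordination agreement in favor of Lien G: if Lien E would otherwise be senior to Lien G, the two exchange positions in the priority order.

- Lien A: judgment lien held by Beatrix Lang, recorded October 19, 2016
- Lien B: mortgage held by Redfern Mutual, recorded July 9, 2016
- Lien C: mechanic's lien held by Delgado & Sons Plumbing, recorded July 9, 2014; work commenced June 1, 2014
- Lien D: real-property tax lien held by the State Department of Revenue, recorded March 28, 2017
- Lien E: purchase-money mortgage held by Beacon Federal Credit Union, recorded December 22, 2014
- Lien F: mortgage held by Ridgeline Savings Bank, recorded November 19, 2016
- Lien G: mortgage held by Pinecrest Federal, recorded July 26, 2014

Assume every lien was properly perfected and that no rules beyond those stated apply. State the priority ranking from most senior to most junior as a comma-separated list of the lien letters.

Effective dates after the stated exceptions: C's effective date is June 1, 2014, when work began; E was recorded within the 60-day window, so its effective date is the deed date December 4, 2014.
D, as a real-property tax lien, has superpriority and ranks first.
Remaining liens by effective date: C (June 1, 2014), G (July 26, 2014), E (December 4, 2014), B (July 9, 2016), A (October 19, 2016), F (November 19, 2016).
E already ranks below G; the subordination has no effect.

D, C, G, E, B, A, F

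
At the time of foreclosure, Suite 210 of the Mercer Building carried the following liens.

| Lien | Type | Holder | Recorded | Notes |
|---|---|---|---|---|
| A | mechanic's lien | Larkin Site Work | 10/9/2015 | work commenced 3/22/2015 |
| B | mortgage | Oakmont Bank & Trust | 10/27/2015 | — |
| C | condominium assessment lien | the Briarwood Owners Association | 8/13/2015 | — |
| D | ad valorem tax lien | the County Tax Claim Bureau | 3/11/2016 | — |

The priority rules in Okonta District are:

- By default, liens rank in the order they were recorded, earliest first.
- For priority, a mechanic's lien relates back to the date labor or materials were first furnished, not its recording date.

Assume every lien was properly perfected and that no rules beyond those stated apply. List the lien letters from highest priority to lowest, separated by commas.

Adjusting effective dates: A's effective date is 3/22/2015, when work began.
Ordering by effective date: A (3/22/2015), C (8/13/2015), B (10/27/2015), D (3/11/2016).

A, C, B, D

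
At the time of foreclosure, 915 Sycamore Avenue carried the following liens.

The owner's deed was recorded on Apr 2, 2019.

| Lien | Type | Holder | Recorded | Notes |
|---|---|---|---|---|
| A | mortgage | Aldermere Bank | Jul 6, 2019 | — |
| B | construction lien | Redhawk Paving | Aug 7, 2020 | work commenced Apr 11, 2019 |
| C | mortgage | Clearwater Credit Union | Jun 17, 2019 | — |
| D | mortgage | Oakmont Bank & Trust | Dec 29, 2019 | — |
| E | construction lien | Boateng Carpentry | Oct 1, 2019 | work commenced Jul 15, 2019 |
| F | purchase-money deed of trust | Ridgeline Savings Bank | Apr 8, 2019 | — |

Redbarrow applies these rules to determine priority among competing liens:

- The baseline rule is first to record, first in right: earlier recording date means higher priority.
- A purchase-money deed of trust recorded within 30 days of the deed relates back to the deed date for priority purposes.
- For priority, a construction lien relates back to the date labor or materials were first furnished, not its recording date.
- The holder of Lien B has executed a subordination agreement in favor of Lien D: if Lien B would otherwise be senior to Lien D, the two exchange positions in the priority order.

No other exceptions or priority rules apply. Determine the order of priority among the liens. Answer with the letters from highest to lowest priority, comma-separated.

First, effective dates: B relates back to Apr 11, 2019 (work commenced); E relates back to Jul 15, 2019 (work commenced); F was recorded within the 30-day window, so its effective date is the deed date Apr 2, 2019.
By effective date, earliest first: F (Apr 2, 2019), B (Apr 11, 2019), C (Jun 17, 2019), A (Jul 6, 2019), E (Jul 15, 2019), D (Dec 29, 2019).
B would otherwise be senior to D, so under the subordination agreement B and D exchange positions.

F, D, C, A, E, B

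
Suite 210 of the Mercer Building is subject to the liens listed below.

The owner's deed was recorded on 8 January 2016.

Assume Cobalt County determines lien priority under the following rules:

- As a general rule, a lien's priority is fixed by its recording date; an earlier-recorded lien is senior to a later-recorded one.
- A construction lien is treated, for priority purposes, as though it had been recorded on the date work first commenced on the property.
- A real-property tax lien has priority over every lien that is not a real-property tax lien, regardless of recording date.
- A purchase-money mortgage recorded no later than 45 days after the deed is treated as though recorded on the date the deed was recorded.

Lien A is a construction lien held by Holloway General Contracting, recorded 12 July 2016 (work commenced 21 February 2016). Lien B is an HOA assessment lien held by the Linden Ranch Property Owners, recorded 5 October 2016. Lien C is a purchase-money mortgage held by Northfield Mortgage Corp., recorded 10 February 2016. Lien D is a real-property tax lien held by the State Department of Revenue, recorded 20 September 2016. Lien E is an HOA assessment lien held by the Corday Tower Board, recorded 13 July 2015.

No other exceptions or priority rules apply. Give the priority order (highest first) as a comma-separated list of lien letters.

Effective dates: A is treated as recorded 21 February 2016, the work-commencement date; C relates back to the deed date 8 January 2016.
D is a real-property tax lien, so it outranks all other liens regardless of date.
Among the remaining liens, by effective date: E (13 July 2015), C (8 January 2016), A (21 February 2016), B (5 October 2016).

D, E, C, A, B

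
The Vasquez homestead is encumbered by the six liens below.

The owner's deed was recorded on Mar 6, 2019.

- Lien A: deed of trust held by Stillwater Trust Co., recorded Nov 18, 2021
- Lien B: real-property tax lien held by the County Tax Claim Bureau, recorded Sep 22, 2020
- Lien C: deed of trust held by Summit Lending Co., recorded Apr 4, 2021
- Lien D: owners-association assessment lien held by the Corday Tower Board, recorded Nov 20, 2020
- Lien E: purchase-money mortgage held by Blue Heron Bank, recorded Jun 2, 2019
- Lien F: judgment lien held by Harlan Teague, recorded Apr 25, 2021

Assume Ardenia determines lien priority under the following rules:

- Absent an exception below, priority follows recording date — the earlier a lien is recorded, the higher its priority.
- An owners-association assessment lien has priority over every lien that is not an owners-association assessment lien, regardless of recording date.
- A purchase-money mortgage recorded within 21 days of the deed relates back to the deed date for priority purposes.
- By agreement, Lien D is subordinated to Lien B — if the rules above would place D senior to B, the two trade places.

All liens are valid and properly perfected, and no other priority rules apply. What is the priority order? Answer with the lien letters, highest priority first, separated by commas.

B, E, D, C, F, A

Adjusting effective dates: E was recorded 88 days after the deed — beyond 21 days — so no relation-back applies.
As an owners-association assessment lien, D is senior to every other lien.
Ordering the rest by effective date: E (Jun 2, 2019), B (Sep 22, 2020), C (Apr 4, 2021), F (Apr 25, 2021), A (Nov 18, 2021).
The subordination applies — D was senior to B — so D and B swap.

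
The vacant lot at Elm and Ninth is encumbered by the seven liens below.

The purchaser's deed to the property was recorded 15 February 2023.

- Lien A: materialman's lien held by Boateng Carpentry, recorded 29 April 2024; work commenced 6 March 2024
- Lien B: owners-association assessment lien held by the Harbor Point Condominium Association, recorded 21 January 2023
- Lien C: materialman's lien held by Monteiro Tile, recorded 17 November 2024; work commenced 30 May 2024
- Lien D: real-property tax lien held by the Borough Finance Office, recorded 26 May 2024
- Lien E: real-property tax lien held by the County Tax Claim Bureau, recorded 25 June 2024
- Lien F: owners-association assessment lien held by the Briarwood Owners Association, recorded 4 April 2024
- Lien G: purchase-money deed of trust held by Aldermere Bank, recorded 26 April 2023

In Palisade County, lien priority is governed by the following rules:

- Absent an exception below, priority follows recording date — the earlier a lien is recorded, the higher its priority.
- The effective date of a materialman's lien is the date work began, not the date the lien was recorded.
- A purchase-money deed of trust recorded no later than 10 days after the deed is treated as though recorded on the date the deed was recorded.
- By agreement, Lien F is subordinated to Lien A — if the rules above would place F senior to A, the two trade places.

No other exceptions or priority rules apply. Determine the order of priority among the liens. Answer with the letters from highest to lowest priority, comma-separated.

Adjusting effective dates: A is treated as recorded 6 March 2024, the work-commencement date; C relates back to 30 May 2024 (work commenced); G was recorded 70 days after the deed — beyond 10 days — so no relation-back applies.
Ordering by effective date: B (21 January 2023), G (26 April 2023), A (6 March 2024), F (4 April 2024), D (26 May 2024), C (30 May 2024), E (25 June 2024).
F is already junior to A, so the subordination agreement changes nothing.

B, G, A, F, D, C, E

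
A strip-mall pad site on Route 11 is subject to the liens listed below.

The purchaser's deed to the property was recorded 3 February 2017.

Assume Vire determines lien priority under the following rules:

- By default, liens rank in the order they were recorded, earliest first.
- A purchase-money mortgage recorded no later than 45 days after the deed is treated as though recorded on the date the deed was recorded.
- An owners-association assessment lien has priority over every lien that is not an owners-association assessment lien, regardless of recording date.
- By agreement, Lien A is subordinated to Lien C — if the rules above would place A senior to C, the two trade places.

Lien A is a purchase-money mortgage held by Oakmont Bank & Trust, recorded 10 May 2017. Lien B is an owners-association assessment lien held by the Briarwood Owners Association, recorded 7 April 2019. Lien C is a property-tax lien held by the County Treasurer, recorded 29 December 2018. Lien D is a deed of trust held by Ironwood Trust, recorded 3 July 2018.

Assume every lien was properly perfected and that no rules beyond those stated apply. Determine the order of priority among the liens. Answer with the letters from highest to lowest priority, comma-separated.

B, C, D, A

Effective dates: A was recorded 96 days after the deed, outside the 45-day window, so it keeps its recording date.
B is an owners-association assessment lien, so it outranks all other liens regardless of date.
Ordering the rest by effective date: A (10 May 2017), D (3 July 2018), C (29 December 2018).
Because A would otherwise rank above C, the subordination swaps them.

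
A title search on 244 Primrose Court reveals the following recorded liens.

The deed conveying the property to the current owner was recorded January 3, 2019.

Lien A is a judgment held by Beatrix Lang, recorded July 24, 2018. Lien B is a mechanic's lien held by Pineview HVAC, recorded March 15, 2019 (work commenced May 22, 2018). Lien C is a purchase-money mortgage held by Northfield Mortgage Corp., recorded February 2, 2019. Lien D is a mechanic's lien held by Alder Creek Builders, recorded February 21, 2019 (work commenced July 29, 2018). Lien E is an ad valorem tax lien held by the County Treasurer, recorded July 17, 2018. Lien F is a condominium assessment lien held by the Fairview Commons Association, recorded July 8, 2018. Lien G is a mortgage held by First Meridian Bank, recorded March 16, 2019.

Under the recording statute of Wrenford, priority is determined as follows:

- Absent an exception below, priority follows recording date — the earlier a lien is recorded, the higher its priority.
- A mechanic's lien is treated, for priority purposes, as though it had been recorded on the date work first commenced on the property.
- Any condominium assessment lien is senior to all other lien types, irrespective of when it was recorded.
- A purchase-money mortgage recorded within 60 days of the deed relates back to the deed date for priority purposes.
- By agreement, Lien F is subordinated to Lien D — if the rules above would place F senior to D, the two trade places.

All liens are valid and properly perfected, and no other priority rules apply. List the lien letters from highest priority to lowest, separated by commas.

Effective dates: B relates back to May 22, 2018 (work commenced); C was recorded within the 60-day window, so its effective date is the deed date January 3, 2019; D is treated as recorded July 29, 2018, the work-commencement date.
F is a condominium assessment lien and takes priority over every other lien.
The other liens, earliest effective date first: B (May 22, 2018), E (July 17, 2018), A (July 24, 2018), D (July 29, 2018), C (January 3, 2019), G (March 16, 2019).
Because F would otherwise rank above D, the subordination swaps them.

D, B, E, A, F, C, G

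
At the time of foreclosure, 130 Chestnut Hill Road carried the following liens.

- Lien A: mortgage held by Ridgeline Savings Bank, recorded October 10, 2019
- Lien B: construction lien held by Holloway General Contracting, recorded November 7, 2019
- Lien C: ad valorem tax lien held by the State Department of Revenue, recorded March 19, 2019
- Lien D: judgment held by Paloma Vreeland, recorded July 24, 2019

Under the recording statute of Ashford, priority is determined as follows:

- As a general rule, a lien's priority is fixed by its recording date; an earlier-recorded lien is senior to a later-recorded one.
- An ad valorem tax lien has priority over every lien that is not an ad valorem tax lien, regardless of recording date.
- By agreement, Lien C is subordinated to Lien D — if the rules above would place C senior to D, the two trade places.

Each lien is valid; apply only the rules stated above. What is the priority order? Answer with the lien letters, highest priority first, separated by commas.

C is an ad valorem tax lien, so it outranks all other liens regardless of date.
Ordering the rest by effective date: D (July 24, 2019), A (October 10, 2019), B (November 7, 2019).
C is senior to D before the subordination, so the two trade places.

D, C, A, B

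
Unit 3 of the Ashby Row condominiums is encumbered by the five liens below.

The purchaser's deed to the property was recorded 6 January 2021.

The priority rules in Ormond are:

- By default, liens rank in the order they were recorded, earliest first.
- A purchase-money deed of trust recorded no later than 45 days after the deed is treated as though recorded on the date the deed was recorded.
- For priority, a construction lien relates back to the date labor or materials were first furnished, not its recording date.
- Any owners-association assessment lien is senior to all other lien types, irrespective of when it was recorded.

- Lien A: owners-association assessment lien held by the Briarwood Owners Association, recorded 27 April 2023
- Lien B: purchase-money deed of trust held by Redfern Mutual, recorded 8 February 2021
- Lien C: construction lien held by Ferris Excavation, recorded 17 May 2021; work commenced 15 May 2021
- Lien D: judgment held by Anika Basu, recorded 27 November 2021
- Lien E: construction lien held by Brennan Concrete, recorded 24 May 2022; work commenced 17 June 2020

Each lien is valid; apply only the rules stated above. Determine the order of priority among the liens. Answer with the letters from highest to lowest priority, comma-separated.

First, effective dates: B relates back to the deed date 6 January 2021; C is treated as recorded 15 May 2021, the work-commencement date; E relates back to 17 June 2020 (work commenced).
A is an owners-association assessment lien and takes priority over every other lien.
Remaining liens by effective date: E (17 June 2020), B (6 January 2021), C (15 May 2021), D (27 November 2021).

A, E, B, C, D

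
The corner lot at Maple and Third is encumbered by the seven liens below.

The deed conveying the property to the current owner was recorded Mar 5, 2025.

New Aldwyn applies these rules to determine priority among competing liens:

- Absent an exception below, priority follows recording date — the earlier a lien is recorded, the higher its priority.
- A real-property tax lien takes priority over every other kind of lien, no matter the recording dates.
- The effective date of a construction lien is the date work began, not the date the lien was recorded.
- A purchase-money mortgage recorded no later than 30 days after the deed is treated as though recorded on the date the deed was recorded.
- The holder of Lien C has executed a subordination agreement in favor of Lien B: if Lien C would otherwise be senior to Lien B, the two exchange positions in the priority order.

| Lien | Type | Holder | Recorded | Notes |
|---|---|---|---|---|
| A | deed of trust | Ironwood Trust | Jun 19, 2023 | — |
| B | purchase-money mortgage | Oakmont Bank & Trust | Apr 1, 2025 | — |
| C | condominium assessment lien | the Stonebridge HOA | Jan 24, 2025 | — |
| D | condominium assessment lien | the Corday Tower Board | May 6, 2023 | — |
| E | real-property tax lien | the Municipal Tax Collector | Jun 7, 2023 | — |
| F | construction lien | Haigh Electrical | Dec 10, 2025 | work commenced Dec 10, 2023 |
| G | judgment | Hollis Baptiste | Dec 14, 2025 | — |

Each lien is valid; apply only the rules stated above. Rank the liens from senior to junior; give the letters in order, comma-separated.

E, D, A, F, B, C, G

Adjusting effective dates: B's effective date is the deed date, Mar 5, 2025; F's effective date is Dec 10, 2023, when work began.
E is a real-property tax lien, so it outranks all other liens regardless of date.
Ordering the rest by effective date: D (May 6, 2023), A (Jun 19, 2023), F (Dec 10, 2023), C (Jan 24, 2025), B (Mar 5, 2025), G (Dec 14, 2025).
Because C would otherwise rank above B, the subordination swaps them.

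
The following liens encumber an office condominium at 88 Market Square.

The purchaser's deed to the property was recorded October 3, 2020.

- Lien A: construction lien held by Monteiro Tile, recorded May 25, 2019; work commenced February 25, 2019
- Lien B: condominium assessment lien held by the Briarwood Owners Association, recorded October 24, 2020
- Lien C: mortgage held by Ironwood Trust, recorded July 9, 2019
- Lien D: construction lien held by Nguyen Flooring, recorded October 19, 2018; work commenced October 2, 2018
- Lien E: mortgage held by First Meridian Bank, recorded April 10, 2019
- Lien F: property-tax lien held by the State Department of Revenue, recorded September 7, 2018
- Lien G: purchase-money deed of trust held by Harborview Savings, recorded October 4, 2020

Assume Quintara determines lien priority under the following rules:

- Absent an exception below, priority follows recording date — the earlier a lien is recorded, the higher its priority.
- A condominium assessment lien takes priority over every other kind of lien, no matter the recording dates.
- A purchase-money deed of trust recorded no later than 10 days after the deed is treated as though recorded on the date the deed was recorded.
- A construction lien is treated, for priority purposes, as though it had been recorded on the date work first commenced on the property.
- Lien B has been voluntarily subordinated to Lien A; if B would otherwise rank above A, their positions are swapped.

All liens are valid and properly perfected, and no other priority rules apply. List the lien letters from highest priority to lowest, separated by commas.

First, effective dates: A relates back to February 25, 2019 (work commenced); D's effective date is October 2, 2018, when work began; G's effective date is the deed date, October 3, 2020.
As a condominium assessment lien, B is senior to every other lien.
Among the remaining liens, by effective date: F (September 7, 2018), D (October 2, 2018), A (February 25, 2019), E (April 10, 2019), C (July 9, 2019), G (October 3, 2020).
The subordination applies — B was senior to A — so B and A swap.

A, F, D, B, E, C, G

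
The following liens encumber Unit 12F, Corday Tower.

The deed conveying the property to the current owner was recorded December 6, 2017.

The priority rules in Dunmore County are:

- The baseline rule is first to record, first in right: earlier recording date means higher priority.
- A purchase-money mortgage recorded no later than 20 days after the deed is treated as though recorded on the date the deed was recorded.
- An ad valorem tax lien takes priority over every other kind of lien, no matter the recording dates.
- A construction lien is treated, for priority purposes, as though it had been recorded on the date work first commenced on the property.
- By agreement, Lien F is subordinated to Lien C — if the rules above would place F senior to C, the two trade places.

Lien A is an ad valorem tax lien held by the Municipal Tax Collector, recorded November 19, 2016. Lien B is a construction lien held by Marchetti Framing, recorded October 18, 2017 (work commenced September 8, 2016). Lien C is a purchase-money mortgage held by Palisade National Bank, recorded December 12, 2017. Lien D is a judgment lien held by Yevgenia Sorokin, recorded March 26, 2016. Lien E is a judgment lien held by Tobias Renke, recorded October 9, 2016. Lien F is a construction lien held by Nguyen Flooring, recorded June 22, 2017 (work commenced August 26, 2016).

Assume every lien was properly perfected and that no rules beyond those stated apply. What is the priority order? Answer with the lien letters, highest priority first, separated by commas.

Effective dates: B's effective date is September 8, 2016, when work began; C was recorded within the 20-day window, so its effective date is the deed date December 6, 2017; F's effective date is August 26, 2016, when work began.
A is an ad valorem tax lien and takes priority over every other lien.
Among the remaining liens, by effective date: D (March 26, 2016), F (August 26, 2016), B (September 8, 2016), E (October 9, 2016), C (December 6, 2017).
F would otherwise be senior to C, so under the subordination agreement F and C exchange positions.

A, D, C, B, E, F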